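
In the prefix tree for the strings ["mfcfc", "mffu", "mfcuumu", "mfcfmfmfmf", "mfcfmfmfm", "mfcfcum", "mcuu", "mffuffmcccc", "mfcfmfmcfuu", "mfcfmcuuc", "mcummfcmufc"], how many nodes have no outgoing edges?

A leaf is a node with no children — equivalently, the end of a word that is not a proper prefix of any other stored word.
Those words: "mcummfcmufc", "mcuu", "mfcfcum", "mfcfmcuuc", "mfcfmfmcfuu", "mfcfmfmfmf", "mfcuumu", "mffuffmcccc"
Leaf count: 8

8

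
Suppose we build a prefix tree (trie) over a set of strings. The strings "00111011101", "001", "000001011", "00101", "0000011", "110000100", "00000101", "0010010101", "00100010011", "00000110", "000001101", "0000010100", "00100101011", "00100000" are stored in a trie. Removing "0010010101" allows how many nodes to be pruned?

0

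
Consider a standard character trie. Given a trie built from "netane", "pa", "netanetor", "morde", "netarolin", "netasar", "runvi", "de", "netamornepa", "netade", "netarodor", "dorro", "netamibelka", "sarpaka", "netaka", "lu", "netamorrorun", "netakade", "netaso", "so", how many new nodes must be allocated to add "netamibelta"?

2

Walking "netamibelta" from the root, the first 9 characters ("netamibel") follow existing edges; "t" is the first miss.
So 11 − 9 = 2 new nodes.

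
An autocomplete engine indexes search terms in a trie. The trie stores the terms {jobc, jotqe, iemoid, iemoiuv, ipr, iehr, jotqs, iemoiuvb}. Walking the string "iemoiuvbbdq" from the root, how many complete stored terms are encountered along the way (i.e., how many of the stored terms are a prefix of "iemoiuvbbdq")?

2

Check each prefix of "iemoiuvbbdq" against the stored set — each match is an end-marker on the path.
Prefixes of the query that are stored words: "iemoiuv", "iemoiuvb"
Count: 2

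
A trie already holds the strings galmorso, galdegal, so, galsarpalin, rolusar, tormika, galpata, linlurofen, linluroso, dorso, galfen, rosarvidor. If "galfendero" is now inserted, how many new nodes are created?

"galfen" is already a path in the trie; the remaining "dero" must be added.
New nodes needed: |"galfendero"| − 6 = 10 − 6 = 4.

4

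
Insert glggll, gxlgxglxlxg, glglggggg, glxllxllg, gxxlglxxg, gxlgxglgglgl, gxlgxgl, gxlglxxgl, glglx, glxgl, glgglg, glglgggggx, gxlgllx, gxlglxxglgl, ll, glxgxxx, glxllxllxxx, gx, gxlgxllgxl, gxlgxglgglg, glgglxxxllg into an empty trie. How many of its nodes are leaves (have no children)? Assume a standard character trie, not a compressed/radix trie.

16

Leaves are exactly the stored words that no other stored word extends.
Those words: "glgglg", "glggll", "glgglxxxllg", "glglgggggx", "glglx", "glxgl", "glxgxxx", "glxllxllg", "glxllxllxxx", "gxlgllx", "gxlglxxglgl", "gxlgxglgglgl", "gxlgxglxlxg", "gxlgxllgxl", "gxxlglxxg", "ll"
Leaf count: 16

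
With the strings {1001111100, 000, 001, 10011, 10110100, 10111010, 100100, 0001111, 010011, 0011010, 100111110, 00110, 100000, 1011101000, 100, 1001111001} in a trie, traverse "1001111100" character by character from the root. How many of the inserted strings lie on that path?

Walk "1001111100" from the root; an end-of-word marker is hit whenever a stored word is a prefix of "1001111100".
Prefixes of the query that are stored words: "100", "10011", "100111110", "1001111100"
Count: 4

4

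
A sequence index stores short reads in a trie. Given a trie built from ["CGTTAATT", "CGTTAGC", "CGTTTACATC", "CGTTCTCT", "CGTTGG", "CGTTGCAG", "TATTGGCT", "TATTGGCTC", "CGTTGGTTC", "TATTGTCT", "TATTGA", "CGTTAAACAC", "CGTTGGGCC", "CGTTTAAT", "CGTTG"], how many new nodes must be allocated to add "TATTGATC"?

2

"TATTGA" is already a path in the trie; the remaining "TC" must be added.
So 8 − 6 = 2 new nodes.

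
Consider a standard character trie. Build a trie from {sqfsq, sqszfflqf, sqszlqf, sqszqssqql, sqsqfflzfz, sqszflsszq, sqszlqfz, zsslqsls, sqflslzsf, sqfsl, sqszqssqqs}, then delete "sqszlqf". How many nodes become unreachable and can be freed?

0

After clearing the end-marker at "sqszlqf", prune upward until reaching a node still needed by another word.
Every node on "sqszlqf" is still needed (e.g. by "sqszlqfz"), so nothing is freed.
Nodes removed: 0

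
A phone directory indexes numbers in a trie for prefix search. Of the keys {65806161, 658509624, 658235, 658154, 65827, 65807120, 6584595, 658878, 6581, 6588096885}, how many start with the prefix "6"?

Walk to "6"; the words in its subtree are exactly those with that prefix.
Words under "6": 65806161, 65807120, 6581, 658154, 658235, 65827, 6584595, 658509624, 6588096885, 658878
Count: 10

10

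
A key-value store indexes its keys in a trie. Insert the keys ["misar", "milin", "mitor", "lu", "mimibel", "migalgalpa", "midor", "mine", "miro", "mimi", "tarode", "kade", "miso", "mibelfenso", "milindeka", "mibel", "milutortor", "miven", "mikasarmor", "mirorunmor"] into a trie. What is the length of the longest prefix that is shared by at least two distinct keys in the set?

The deepest shared node is where two words last agree before diverging.
e.g. "mibel" and "mibelfenso" share the prefix "mibel" of length 5; no pair shares a longer one.
Longest shared-prefix length: 5

5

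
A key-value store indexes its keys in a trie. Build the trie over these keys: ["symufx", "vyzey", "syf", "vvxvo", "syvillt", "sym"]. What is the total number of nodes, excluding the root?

Trace insertions, counting only characters that open a new branch:
  "symufx" → 6 new (s, y, m, u, f, x)
  "vyzey" → 5 new (v, y, z, e, y)
  "syf" → prefix "sy" already present; 1 new (f)
  "vvxvo" → prefix "v" already present; 4 new (v, x, v, o)
  "syvillt" → prefix "sy" already present; 5 new (v, i, l, l, t)
  "sym" → prefix "sym" already present; 0 new (none)
Total nodes = 6 + 5 + 1 + 4 + 5 + 0 = 21

21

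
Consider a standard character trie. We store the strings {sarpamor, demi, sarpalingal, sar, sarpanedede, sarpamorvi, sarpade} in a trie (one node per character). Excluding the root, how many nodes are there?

28

Count nodes per top-level branch (shared prefixes stored once):
  'd'-branch (demi): 4 nodes
  's'-branch (sar, sarpade, sarpalingal, sarpamor, sarpamorvi, sarpanedede): 24 nodes
Sum: 28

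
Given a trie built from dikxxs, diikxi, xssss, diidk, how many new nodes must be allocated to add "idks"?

4

"idks" shares no prefix with any stored word, so all 4 characters open new nodes.
4 − 0 = 4 new nodes.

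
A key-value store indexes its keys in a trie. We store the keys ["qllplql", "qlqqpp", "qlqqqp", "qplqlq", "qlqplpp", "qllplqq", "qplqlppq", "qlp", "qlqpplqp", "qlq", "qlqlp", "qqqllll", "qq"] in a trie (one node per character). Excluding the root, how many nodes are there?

Trace insertions, counting only characters that open a new branch:
  "qllplql" → 7 new (q, l, l, p, l, q, l)
  "qlqqpp" → prefix "ql" already present; 4 new (q, q, p, p)
  "qlqqqp" → prefix "qlqq" already present; 2 new (q, p)
  "qplqlq" → prefix "q" already present; 5 new (p, l, q, l, q)
  "qlqplpp" → prefix "qlq" already present; 4 new (p, l, p, p)
  "qllplqq" → prefix "qllplq" already present; 1 new (q)
  "qplqlppq" → prefix "qplql" already present; 3 new (p, p, q)
  "qlp" → prefix "ql" already present; 1 new (p)
  "qlqpplqp" → prefix "qlqp" already present; 4 new (p, l, q, p)
  "qlq" → prefix "qlq" already present; 0 new (none)
  "qlqlp" → prefix "qlq" already present; 2 new (l, p)
  "qqqllll" → prefix "q" already present; 6 new (q, q, l, l, l, l)
  "qq" → prefix "qq" already present; 0 new (none)
Total nodes = 7 + 4 + 2 + 5 + 4 + 1 + 3 + 1 + 4 + 0 + 2 + 6 + 0 = 39

39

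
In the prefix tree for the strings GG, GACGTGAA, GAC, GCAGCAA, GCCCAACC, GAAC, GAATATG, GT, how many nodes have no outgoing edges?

7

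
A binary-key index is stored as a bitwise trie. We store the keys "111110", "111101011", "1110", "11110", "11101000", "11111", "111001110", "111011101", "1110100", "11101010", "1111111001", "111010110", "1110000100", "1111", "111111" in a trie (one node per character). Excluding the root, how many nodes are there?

For each word, the new-node count is its length minus the longest prefix already in the trie:
  "111110" → 6 new (1, 1, 1, 1, 1, 0)
  "111101011" → prefix "1111" already present; 5 new (0, 1, 0, 1, 1)
  "1110" → prefix "111" already present; 1 new (0)
  "11110" → prefix "11110" already present; 0 new (none)
  "11101000" → prefix "1110" already present; 4 new (1, 0, 0, 0)
  "11111" → prefix "11111" already present; 0 new (none)
  "111001110" → prefix "1110" already present; 5 new (0, 1, 1, 1, 0)
  "111011101" → prefix "11101" already present; 4 new (1, 1, 0, 1)
  "1110100" → prefix "1110100" already present; 0 new (none)
  "11101010" → prefix "111010" already present; 2 new (1, 0)
  "1111111001" → prefix "11111" already present; 5 new (1, 1, 0, 0, 1)
  "111010110" → prefix "1110101" already present; 2 new (1, 0)
  "1110000100" → prefix "11100" already present; 5 new (0, 0, 1, 0, 0)
  "1111" → prefix "1111" already present; 0 new (none)
  "111111" → prefix "111111" already present; 0 new (none)
Total nodes = 6 + 5 + 1 + 0 + 4 + 0 + 5 + 4 + 0 + 2 + 5 + 2 + 5 + 0 + 0 = 39

39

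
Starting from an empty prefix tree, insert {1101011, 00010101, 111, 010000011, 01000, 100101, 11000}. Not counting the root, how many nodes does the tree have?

Insert word by word; a character creates a node only if that edge doesn't already exist:
  "1101011" → 7 new (1, 1, 0, 1, 0, 1, 1)
  "00010101" → 8 new (0, 0, 0, 1, 0, 1, 0, 1)
  "111" → prefix "11" already present; 1 new (1)
  "010000011" → prefix "0" already present; 8 new (1, 0, 0, 0, 0, 0, 1, 1)
  "01000" → prefix "01000" already present; 0 new (none)
  "100101" → prefix "1" already present; 5 new (0, 0, 1, 0, 1)
  "11000" → prefix "110" already present; 2 new (0, 0)
Total nodes = 7 + 8 + 1 + 8 + 0 + 5 + 2 = 31

31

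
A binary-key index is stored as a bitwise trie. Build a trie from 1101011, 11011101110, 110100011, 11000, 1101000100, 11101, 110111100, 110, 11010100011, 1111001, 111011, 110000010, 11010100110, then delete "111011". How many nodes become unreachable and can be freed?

1

Walk "111011" from the leaf back toward the root, removing each node that no remaining word uses.
The suffix "1" (1 node) is used only by "111011"; "11101" is itself a stored word, so pruning stops there.
Nodes removed: 1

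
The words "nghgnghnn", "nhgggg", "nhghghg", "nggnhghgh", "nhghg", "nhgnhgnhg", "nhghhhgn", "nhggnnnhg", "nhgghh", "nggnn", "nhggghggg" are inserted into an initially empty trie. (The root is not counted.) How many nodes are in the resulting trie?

Insert word by word; a character creates a node only if that edge doesn't already exist:
  "nghgnghnn" → 9 new (n, g, h, g, n, g, h, n, n)
  "nhgggg" → prefix "n" already present; 5 new (h, g, g, g, g)
  "nhghghg" → prefix "nhg" already present; 4 new (h, g, h, g)
  "nggnhghgh" → prefix "ng" already present; 7 new (g, n, h, g, h, g, h)
  "nhghg" → prefix "nhghg" already present; 0 new (none)
  "nhgnhgnhg" → prefix "nhg" already present; 6 new (n, h, g, n, h, g)
  "nhghhhgn" → prefix "nhgh" already present; 4 new (h, h, g, n)
  "nhggnnnhg" → prefix "nhgg" already present; 5 new (n, n, n, h, g)
  "nhgghh" → prefix "nhgg" already present; 2 new (h, h)
  "nggnn" → prefix "nggn" already present; 1 new (n)
  "nhggghggg" → prefix "nhggg" already present; 4 new (h, g, g, g)
Total nodes = 9 + 5 + 4 + 7 + 0 + 6 + 4 + 5 + 2 + 1 + 4 = 47

47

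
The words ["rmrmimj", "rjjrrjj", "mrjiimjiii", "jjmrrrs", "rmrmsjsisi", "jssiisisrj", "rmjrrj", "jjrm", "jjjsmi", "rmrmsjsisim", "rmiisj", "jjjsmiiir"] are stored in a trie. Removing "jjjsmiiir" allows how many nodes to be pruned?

3

A node on "jjjsmiiir"'s path can go only if nothing else ends at it or branches off below it.
The suffix "iir" (3 nodes) is used only by "jjjsmiiir"; "jjjsmi" is itself a stored word, so pruning stops there.
Nodes removed: 3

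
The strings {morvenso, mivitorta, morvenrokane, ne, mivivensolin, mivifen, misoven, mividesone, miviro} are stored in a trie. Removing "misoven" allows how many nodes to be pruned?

5

After clearing the end-marker at "misoven", prune upward until reaching a node still needed by another word.
The suffix "soven" (5 nodes) is used only by "misoven"; the node for "mi" still has the child "v", so pruning stops there.
Nodes removed: 5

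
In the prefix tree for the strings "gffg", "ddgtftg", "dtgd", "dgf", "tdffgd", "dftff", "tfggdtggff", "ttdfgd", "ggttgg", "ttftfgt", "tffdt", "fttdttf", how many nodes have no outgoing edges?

12

A leaf is a node with no children — equivalently, the end of a word that is not a proper prefix of any other stored word.
Those words: "ddgtftg", "dftff", "dgf", "dtgd", "fttdttf", "gffg", "ggttgg", "tdffgd", "tffdt", "tfggdtggff", "ttdfgd", "ttftfgt"
Leaf count: 12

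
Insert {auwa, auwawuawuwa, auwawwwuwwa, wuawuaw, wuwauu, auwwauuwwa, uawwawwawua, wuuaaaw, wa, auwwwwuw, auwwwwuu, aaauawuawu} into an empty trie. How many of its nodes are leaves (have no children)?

11

Leaves are exactly the stored words that no other stored word extends.
Those words: "aaauawuawu", "auwawuawuwa", "auwawwwuwwa", "auwwauuwwa", "auwwwwuu", "auwwwwuw", "uawwawwawua", "wa", "wuawuaw", "wuuaaaw", "wuwauu"
Leaf count: 11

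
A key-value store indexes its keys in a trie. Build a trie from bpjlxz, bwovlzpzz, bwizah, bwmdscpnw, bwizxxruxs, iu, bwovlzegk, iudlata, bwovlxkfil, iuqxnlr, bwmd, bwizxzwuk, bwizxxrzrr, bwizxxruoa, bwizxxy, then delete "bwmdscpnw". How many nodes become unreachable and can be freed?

Walk "bwmdscpnw" from the leaf back toward the root, removing each node that no remaining word uses.
The suffix "scpnw" (5 nodes) is used only by "bwmdscpnw"; "bwmd" is itself a stored word, so pruning stops there.
Nodes removed: 5

5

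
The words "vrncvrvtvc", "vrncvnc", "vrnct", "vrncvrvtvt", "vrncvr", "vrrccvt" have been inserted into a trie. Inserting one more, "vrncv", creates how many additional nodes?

0

Every character of "vrncv" already lies on an existing path (it is a prefix of some stored word).
No new nodes are needed: 0.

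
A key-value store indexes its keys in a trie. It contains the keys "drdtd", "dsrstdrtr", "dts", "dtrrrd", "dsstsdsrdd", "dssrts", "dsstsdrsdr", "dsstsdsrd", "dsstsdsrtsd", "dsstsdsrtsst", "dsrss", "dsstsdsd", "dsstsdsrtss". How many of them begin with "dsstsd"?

Filter for entries beginning with "dsstsd":
Matches: "dsstsdrsdr", "dsstsdsd", "dsstsdsrd", "dsstsdsrdd", "dsstsdsrtsd", "dsstsdsrtss", "dsstsdsrtsst"
Count: 7

7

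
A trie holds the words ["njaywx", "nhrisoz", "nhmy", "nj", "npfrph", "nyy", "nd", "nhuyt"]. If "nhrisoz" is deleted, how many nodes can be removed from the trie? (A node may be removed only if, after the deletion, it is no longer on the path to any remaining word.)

5

Walk "nhrisoz" from the leaf back toward the root, removing each node that no remaining word uses.
The suffix "risoz" (5 nodes) is used only by "nhrisoz"; the node for "nh" still has the child "m", so pruning stops there.
Nodes removed: 5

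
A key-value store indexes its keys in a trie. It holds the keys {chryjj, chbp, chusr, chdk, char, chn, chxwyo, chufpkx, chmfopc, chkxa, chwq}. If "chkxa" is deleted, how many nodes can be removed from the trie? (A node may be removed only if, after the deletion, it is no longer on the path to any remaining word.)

Walk "chkxa" from the leaf back toward the root, removing each node that no remaining word uses.
The suffix "kxa" (3 nodes) is used only by "chkxa"; the node for "ch" still has the child "r", so pruning stops there.
Nodes removed: 3

3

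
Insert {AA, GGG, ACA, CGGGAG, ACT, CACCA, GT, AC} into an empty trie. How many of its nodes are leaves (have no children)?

A leaf is a node with no children — equivalently, the end of a word that is not a proper prefix of any other stored word.
Those words: "AA", "ACA", "ACT", "CACCA", "CGGGAG", "GGG", "GT"
Leaf count: 7

7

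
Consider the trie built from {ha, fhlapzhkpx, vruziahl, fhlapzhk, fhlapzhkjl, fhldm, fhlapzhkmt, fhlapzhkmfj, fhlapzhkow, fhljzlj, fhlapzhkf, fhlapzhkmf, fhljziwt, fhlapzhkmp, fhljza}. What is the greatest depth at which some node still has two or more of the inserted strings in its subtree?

Equivalently: take the maximum, over all pairs, of their longest common prefix length.
e.g. "fhlapzhkmf" and "fhlapzhkmfj" share the prefix "fhlapzhkmf" of length 10; no pair shares a longer one.
Longest shared-prefix length: 10

10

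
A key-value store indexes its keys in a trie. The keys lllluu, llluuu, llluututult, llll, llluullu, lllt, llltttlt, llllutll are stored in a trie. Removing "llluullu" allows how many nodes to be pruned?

Walk "llluullu" from the leaf back toward the root, removing each node that no remaining word uses.
The suffix "llu" (3 nodes) is used only by "llluullu"; the node for "llluu" still has the child "u", so pruning stops there.
Nodes removed: 3

3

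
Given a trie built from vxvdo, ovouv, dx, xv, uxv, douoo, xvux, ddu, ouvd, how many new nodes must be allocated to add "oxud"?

3

The longest prefix of "oxud" already in the trie is "o" (length 1).
Each of the 3 remaining characters creates one node.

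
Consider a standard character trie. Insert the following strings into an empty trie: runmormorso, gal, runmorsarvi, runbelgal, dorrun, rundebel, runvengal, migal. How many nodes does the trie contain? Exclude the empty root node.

Count nodes per top-level branch (shared prefixes stored once):
  'd'-branch (dorrun): 6 nodes
  'g'-branch (gal): 3 nodes
  'm'-branch (migal): 5 nodes
  'r'-branch (runbelgal, rundebel, runmormorso, runmorsarvi, runvengal): 33 nodes
Sum: 47

47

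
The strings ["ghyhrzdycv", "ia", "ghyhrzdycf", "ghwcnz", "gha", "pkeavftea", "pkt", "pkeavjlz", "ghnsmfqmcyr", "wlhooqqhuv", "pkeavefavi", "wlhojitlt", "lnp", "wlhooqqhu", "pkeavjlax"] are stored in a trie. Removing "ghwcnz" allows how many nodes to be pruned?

A node on "ghwcnz"'s path can go only if nothing else ends at it or branches off below it.
The suffix "wcnz" (4 nodes) is used only by "ghwcnz"; the node for "gh" still has the child "y", so pruning stops there.
Nodes removed: 4

4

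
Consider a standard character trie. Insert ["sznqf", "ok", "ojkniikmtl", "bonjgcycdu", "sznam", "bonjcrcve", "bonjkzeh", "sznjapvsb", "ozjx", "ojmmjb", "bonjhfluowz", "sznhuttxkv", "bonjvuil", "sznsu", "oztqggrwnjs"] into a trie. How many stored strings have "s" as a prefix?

Filter for entries beginning with "s":
Matches: "sznam", "sznhuttxkv", "sznjapvsb", "sznqf", "sznsu"
Count: 5

5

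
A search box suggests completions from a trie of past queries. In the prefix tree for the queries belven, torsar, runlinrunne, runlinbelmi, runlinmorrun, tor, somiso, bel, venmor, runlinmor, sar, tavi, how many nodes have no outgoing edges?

9

Leaves are exactly the stored words that no other stored word extends.
Those words: "belven", "runlinbelmi", "runlinmorrun", "runlinrunne", "sar", "somiso", "tavi", "torsar", "venmor"
Leaf count: 9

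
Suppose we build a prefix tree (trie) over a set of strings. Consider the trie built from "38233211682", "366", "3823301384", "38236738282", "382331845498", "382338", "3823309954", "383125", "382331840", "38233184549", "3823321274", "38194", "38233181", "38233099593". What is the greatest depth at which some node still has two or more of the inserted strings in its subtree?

Equivalently: take the maximum, over all pairs, of their longest common prefix length.
e.g. "38233184549" and "382331845498" share the prefix "38233184549" of length 11; no pair shares a longer one.
Longest shared-prefix length: 11

11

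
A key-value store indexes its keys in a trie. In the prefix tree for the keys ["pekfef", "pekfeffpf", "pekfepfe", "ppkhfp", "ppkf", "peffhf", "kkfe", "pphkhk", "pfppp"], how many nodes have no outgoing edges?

8

Leaves are exactly the stored words that no other stored word extends.
Those words: "kkfe", "peffhf", "pekfeffpf", "pekfepfe", "pfppp", "pphkhk", "ppkf", "ppkhfp"
Leaf count: 8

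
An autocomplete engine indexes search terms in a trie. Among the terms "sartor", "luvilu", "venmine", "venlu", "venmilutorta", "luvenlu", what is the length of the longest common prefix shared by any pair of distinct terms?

The deepest shared node is where two words last agree before diverging.
"venmilutorta" and "venmine" agree on "venmi" (5 characters) before diverging; nothing deeper is shared.
Longest shared-prefix length: 5

5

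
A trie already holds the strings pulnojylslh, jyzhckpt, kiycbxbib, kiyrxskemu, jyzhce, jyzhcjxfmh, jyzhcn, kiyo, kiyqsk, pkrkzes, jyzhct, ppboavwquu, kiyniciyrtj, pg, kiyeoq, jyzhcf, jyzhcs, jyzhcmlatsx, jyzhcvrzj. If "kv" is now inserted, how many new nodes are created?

1

"k" is already a path in the trie; the remaining "v" must be added.
New nodes needed: |"kv"| − 1 = 2 − 1 = 1.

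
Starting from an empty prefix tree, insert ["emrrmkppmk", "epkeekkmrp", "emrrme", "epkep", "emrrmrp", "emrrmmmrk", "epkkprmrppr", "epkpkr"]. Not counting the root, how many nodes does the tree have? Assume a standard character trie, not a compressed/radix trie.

For each word, the new-node count is its length minus the longest prefix already in the trie:
  "emrrmkppmk" → 10 new (e, m, r, r, m, k, p, p, m, k)
  "epkeekkmrp" → prefix "e" already present; 9 new (p, k, e, e, k, k, m, r, p)
  "emrrme" → prefix "emrrm" already present; 1 new (e)
  "epkep" → prefix "epke" already present; 1 new (p)
  "emrrmrp" → prefix "emrrm" already present; 2 new (r, p)
  "emrrmmmrk" → prefix "emrrm" already present; 4 new (m, m, r, k)
  "epkkprmrppr" → prefix "epk" already present; 8 new (k, p, r, m, r, p, p, r)
  "epkpkr" → prefix "epk" already present; 3 new (p, k, r)
Total nodes = 10 + 9 + 1 + 1 + 2 + 4 + 8 + 3 = 38

38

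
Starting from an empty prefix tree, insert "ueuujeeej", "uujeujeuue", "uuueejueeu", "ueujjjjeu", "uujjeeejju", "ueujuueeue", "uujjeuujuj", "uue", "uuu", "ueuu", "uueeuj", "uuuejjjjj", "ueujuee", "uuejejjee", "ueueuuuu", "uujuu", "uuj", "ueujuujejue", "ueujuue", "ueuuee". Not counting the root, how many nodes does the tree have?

81

Count nodes per top-level branch (shared prefixes stored once):
  'u'-branch (ueueuuuu, ueujjjjeu, ueujuee, ueujuue, ueujuueeue, ueujuujejue, ueuu, ueuuee, ueuujeeej, uue, uueeuj, uuejejjee, uuj, uujeujeuue, uujjeeejju, uujjeuujuj, uujuu, uuu, uuueejueeu, uuuejjjjj): 81 nodes
Sum: 81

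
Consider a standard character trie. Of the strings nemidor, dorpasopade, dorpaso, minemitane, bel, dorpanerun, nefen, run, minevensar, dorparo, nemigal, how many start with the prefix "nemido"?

1

Traverse to the node for "nemido", then collect every word in that subtree.
Words under "nemido": nemidor
Count: 1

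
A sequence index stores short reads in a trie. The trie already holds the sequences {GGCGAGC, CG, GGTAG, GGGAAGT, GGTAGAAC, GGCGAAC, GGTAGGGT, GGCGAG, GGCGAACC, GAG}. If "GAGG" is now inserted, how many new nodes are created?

"GAG" is already a path in the trie; the remaining "G" must be added.
So 4 − 3 = 1 new nodes.

1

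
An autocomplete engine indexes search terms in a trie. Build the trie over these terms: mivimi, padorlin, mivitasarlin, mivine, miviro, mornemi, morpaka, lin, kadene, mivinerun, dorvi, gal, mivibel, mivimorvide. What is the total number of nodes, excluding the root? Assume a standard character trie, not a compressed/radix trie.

For each word, the new-node count is its length minus the longest prefix already in the trie:
  "mivimi" → 6 new (m, i, v, i, m, i)
  "padorlin" → 8 new (p, a, d, o, r, l, i, n)
  "mivitasarlin" → prefix "mivi" already present; 8 new (t, a, s, a, r, l, i, n)
  "mivine" → prefix "mivi" already present; 2 new (n, e)
  "miviro" → prefix "mivi" already present; 2 new (r, o)
  "mornemi" → prefix "m" already present; 6 new (o, r, n, e, m, i)
  "morpaka" → prefix "mor" already present; 4 new (p, a, k, a)
  "lin" → 3 new (l, i, n)
  "kadene" → 6 new (k, a, d, e, n, e)
  "mivinerun" → prefix "mivine" already present; 3 new (r, u, n)
  "dorvi" → 5 new (d, o, r, v, i)
  "gal" → 3 new (g, a, l)
  "mivibel" → prefix "mivi" already present; 3 new (b, e, l)
  "mivimorvide" → prefix "mivim" already present; 6 new (o, r, v, i, d, e)
Total nodes = 6 + 8 + 8 + 2 + 2 + 6 + 4 + 3 + 6 + 3 + 5 + 3 + 3 + 6 = 65

65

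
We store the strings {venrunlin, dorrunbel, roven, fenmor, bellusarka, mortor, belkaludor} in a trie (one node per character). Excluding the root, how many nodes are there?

52

Insert word by word; a character creates a node only if that edge doesn't already exist:
  "venrunlin" → 9 new (v, e, n, r, u, n, l, i, n)
  "dorrunbel" → 9 new (d, o, r, r, u, n, b, e, l)
  "roven" → 5 new (r, o, v, e, n)
  "fenmor" → 6 new (f, e, n, m, o, r)
  "bellusarka" → 10 new (b, e, l, l, u, s, a, r, k, a)
  "mortor" → 6 new (m, o, r, t, o, r)
  "belkaludor" → prefix "bel" already present; 7 new (k, a, l, u, d, o, r)
Total nodes = 9 + 9 + 5 + 6 + 10 + 6 + 7 = 52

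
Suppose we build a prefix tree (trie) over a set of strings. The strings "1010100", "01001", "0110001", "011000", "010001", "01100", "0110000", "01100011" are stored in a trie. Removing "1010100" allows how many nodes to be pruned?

7

Walk "1010100" from the leaf back toward the root, removing each node that no remaining word uses.
No other word shares any prefix with "1010100", so all 7 of its nodes go.
Nodes removed: 7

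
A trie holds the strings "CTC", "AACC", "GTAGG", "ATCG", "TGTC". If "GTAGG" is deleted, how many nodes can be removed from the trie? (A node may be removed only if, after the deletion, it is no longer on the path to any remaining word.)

Walk "GTAGG" from the leaf back toward the root, removing each node that no remaining word uses.
No other word shares any prefix with "GTAGG", so all 5 of its nodes go.
Nodes removed: 5

5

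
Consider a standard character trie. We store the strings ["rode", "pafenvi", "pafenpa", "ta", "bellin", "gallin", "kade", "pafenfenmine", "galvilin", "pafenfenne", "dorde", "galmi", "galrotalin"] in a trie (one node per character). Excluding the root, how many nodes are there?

59

Count nodes per top-level branch (shared prefixes stored once):
  'b'-branch (bellin): 6 nodes
  'd'-branch (dorde): 5 nodes
  'g'-branch (gallin, galmi, galrotalin, galvilin): 20 nodes
  'k'-branch (kade): 4 nodes
  'p'-branch (pafenfenmine, pafenfenne, pafenpa, pafenvi): 18 nodes
  'r'-branch (rode): 4 nodes
  't'-branch (ta): 2 nodes
Sum: 59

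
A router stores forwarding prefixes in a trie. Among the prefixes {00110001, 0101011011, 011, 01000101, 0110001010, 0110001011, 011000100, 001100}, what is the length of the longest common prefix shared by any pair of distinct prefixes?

9

The deepest shared node is where two words last agree before diverging.
e.g. "0110001010" and "0110001011" share the prefix "011000101" of length 9; no pair shares a longer one.
Longest shared-prefix length: 9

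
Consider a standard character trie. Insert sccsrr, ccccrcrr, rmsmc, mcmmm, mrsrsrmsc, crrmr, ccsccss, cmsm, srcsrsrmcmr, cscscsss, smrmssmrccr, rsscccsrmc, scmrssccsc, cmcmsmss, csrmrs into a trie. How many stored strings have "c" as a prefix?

7

Walk to "c"; the words in its subtree are exactly those with that prefix.
Words under "c": ccccrcrr, ccsccss, cmcmsmss, cmsm, crrmr, cscscsss, csrmrs
Count: 7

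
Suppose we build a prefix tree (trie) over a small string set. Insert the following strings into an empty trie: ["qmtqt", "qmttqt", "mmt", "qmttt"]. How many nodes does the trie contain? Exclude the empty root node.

12

Count nodes per top-level branch (shared prefixes stored once):
  'm'-branch (mmt): 3 nodes
  'q'-branch (qmtqt, qmttqt, qmttt): 9 nodes
Sum: 12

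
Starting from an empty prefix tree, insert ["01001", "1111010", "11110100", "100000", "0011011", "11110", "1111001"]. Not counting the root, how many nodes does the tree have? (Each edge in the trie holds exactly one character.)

26

Insert word by word; a character creates a node only if that edge doesn't already exist:
  "01001" → 5 new (0, 1, 0, 0, 1)
  "1111010" → 7 new (1, 1, 1, 1, 0, 1, 0)
  "11110100" → prefix "1111010" already present; 1 new (0)
  "100000" → prefix "1" already present; 5 new (0, 0, 0, 0, 0)
  "0011011" → prefix "0" already present; 6 new (0, 1, 1, 0, 1, 1)
  "11110" → prefix "11110" already present; 0 new (none)
  "1111001" → prefix "11110" already present; 2 new (0, 1)
Total nodes = 5 + 7 + 1 + 5 + 6 + 0 + 2 = 26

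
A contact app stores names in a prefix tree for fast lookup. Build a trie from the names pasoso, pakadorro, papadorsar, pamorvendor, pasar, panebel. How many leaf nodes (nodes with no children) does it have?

6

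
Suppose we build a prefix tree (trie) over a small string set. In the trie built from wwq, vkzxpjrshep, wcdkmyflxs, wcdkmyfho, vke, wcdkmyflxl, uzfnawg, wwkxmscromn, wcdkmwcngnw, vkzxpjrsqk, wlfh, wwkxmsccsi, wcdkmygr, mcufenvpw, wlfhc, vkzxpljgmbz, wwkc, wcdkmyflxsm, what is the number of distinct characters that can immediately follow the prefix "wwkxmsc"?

The children of the "wwkxmsc" node are the distinct next characters among strings starting with "wwkxmsc".
Characters that immediately follow "wwkxmsc" among the stored strings: {c, r}.
That node has 2 child edges.

2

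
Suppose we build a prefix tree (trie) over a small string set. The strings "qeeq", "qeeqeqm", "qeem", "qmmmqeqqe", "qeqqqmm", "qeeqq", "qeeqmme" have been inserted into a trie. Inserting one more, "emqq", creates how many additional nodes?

No existing word starts with "e", so every character of "emqq" needs a new node.
4 − 0 = 4 new nodes.

4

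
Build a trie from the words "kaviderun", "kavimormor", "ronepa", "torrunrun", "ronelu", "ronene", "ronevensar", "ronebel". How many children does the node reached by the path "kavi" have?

Walk "kavi" from the root, arriving at one node.
Distinct next characters after "kavi": d, m.
That node has 2 child edges.

2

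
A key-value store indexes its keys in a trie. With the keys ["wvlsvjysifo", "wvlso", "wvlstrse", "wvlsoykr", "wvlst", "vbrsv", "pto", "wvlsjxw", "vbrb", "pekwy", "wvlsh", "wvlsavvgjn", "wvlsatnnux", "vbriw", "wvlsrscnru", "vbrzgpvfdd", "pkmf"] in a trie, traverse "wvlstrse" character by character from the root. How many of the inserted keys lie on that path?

2

Check each prefix of "wvlstrse" against the stored set — each match is an end-marker on the path.
Prefixes of the query that are stored words: "wvlst", "wvlstrse"
Count: 2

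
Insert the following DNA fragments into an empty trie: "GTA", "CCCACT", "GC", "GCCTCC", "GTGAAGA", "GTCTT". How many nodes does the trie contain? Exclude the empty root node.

22

For each word, the new-node count is its length minus the longest prefix already in the trie:
  "GTA" → 3 new (G, T, A)
  "CCCACT" → 6 new (C, C, C, A, C, T)
  "GC" → prefix "G" already present; 1 new (C)
  "GCCTCC" → prefix "GC" already present; 4 new (C, T, C, C)
  "GTGAAGA" → prefix "GT" already present; 5 new (G, A, A, G, A)
  "GTCTT" → prefix "GT" already present; 3 new (C, T, T)
Total nodes = 3 + 6 + 1 + 4 + 5 + 3 = 22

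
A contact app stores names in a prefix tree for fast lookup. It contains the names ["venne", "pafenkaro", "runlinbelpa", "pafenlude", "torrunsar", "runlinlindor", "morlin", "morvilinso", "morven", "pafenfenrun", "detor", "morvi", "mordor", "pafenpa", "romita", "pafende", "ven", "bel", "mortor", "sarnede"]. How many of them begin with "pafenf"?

1

Walk to "pafenf"; the words in its subtree are exactly those with that prefix.
Words under "pafenf": pafenfenrun
Count: 1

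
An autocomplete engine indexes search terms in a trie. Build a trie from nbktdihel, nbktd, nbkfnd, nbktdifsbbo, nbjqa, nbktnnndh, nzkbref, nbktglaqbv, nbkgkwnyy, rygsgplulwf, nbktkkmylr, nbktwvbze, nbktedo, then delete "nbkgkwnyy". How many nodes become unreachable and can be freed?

A node on "nbkgkwnyy"'s path can go only if nothing else ends at it or branches off below it.
The suffix "gkwnyy" (6 nodes) is used only by "nbkgkwnyy"; the node for "nbk" still has the child "t", so pruning stops there.
Nodes removed: 6

6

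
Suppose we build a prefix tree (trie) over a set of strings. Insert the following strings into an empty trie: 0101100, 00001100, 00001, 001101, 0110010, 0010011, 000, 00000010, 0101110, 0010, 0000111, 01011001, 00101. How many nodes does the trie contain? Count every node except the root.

36

Trie structure (* marks end of a word):
(root)
└─ 0
   ├─ 0
   │  ├─ 0 *
   │  │  └─ 0
   │  │     ├─ 0
   │  │     │  └─ 0
   │  │     │     └─ 1
   │  │     │        └─ 0 *
   │  │     └─ 1 *
   │  │        └─ 1
   │  │           ├─ 0
   │  │           │  └─ 0 *
   │  │           └─ 1 *
   │  └─ 1
   │     ├─ 0 *
   │     │  ├─ 0
   │     │  │  └─ 1
   │     │  │     └─ 1 *
   │     │  └─ 1 *
   │     └─ 1
   │        └─ 0
   │           └─ 1 *
   └─ 1
      ├─ 0
      │  └─ 1
      │     └─ 1
      │        ├─ 0
      │        │  └─ 0 *
      │        │     └─ 1 *
      │        └─ 1
      │           └─ 0 *
      └─ 1
         └─ 0
            └─ 0
               └─ 1
                  └─ 0 *
Counting every labelled node above: 36.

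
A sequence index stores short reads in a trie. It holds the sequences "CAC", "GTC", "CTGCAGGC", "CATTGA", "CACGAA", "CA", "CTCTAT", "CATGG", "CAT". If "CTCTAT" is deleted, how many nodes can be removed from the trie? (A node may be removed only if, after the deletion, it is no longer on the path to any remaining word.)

4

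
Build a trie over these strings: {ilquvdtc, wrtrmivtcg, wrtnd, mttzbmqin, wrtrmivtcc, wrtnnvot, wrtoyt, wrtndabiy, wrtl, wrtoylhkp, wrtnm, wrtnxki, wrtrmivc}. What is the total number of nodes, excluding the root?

51

For each word, the new-node count is its length minus the longest prefix already in the trie:
  "ilquvdtc" → 8 new (i, l, q, u, v, d, t, c)
  "wrtrmivtcg" → 10 new (w, r, t, r, m, i, v, t, c, g)
  "wrtnd" → prefix "wrt" already present; 2 new (n, d)
  "mttzbmqin" → 9 new (m, t, t, z, b, m, q, i, n)
  "wrtrmivtcc" → prefix "wrtrmivtc" already present; 1 new (c)
  "wrtnnvot" → prefix "wrtn" already present; 4 new (n, v, o, t)
  "wrtoyt" → prefix "wrt" already present; 3 new (o, y, t)
  "wrtndabiy" → prefix "wrtnd" already present; 4 new (a, b, i, y)
  "wrtl" → prefix "wrt" already present; 1 new (l)
  "wrtoylhkp" → prefix "wrtoy" already present; 4 new (l, h, k, p)
  "wrtnm" → prefix "wrtn" already present; 1 new (m)
  "wrtnxki" → prefix "wrtn" already present; 3 new (x, k, i)
  "wrtrmivc" → prefix "wrtrmiv" already present; 1 new (c)
Total nodes = 8 + 10 + 2 + 9 + 1 + 4 + 3 + 4 + 1 + 4 + 1 + 3 + 1 = 51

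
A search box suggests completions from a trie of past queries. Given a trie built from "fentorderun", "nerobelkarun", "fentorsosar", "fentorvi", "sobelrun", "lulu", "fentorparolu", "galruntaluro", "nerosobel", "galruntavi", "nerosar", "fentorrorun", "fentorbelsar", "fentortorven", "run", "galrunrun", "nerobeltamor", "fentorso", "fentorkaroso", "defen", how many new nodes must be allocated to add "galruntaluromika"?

The longest prefix of "galruntaluromika" already in the trie is "galruntaluro" (length 12).
So 16 − 12 = 4 new nodes.

4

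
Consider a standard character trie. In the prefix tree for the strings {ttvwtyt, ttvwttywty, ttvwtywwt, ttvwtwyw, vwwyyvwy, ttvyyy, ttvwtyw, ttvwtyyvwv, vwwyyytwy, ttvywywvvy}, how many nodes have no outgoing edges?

9

Leaves are exactly the stored words that no other stored word extends.
Those words: "ttvwttywty", "ttvwtwyw", "ttvwtyt", "ttvwtywwt", "ttvwtyyvwv", "ttvywywvvy", "ttvyyy", "vwwyyvwy", "vwwyyytwy"
Leaf count: 9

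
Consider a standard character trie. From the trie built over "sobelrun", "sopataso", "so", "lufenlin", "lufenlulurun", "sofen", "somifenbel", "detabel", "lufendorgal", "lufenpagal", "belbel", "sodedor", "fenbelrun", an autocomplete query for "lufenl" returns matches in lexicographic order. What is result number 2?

lufenlulurun

Filter for "lufenl…" and sort: "lufenlin", "lufenlulurun"
Position 2: lufenlulurun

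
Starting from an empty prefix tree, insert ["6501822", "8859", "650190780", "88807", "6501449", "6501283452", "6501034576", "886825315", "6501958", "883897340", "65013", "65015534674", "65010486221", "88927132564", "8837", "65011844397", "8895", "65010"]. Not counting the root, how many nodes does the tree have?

82

Insert word by word; a character creates a node only if that edge doesn't already exist:
  "6501822" → 7 new (6, 5, 0, 1, 8, 2, 2)
  "8859" → 4 new (8, 8, 5, 9)
  "650190780" → prefix "6501" already present; 5 new (9, 0, 7, 8, 0)
  "88807" → prefix "88" already present; 3 new (8, 0, 7)
  "6501449" → prefix "6501" already present; 3 new (4, 4, 9)
  "6501283452" → prefix "6501" already present; 6 new (2, 8, 3, 4, 5, 2)
  "6501034576" → prefix "6501" already present; 6 new (0, 3, 4, 5, 7, 6)
  "886825315" → prefix "88" already present; 7 new (6, 8, 2, 5, 3, 1, 5)
  "6501958" → prefix "65019" already present; 2 new (5, 8)
  "883897340" → prefix "88" already present; 7 new (3, 8, 9, 7, 3, 4, 0)
  "65013" → prefix "6501" already present; 1 new (3)
  "65015534674" → prefix "6501" already present; 7 new (5, 5, 3, 4, 6, 7, 4)
  "65010486221" → prefix "65010" already present; 6 new (4, 8, 6, 2, 2, 1)
  "88927132564" → prefix "88" already present; 9 new (9, 2, 7, 1, 3, 2, 5, 6, 4)
  "8837" → prefix "883" already present; 1 new (7)
  "65011844397" → prefix "6501" already present; 7 new (1, 8, 4, 4, 3, 9, 7)
  "8895" → prefix "889" already present; 1 new (5)
  "65010" → prefix "65010" already present; 0 new (none)
Total nodes = 7 + 4 + 5 + 3 + 3 + 6 + 6 + 7 + 2 + 7 + 1 + 7 + 6 + 9 + 1 + 7 + 1 + 0 = 82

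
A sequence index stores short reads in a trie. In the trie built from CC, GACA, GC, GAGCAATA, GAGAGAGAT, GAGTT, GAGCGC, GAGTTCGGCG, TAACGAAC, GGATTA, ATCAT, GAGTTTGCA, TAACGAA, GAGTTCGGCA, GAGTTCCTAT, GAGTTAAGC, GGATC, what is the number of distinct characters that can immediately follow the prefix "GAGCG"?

The children of the "GAGCG" node are the distinct next characters among strings starting with "GAGCG".
Characters that immediately follow "GAGCG" among the stored strings: {C}.
That node has 1 child edge.

1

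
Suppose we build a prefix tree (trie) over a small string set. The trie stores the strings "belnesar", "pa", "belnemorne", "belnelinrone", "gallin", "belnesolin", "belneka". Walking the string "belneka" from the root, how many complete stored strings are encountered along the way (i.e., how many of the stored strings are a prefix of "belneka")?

1

Walk "belneka" from the root; an end-of-word marker is hit whenever a stored word is a prefix of "belneka".
Prefixes of the query that are stored words: "belneka"
Count: 1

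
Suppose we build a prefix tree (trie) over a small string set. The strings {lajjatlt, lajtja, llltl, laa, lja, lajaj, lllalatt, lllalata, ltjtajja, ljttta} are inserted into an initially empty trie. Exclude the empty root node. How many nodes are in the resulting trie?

For each word, the new-node count is its length minus the longest prefix already in the trie:
  "lajjatlt" → 8 new (l, a, j, j, a, t, l, t)
  "lajtja" → prefix "laj" already present; 3 new (t, j, a)
  "llltl" → prefix "l" already present; 4 new (l, l, t, l)
  "laa" → prefix "la" already present; 1 new (a)
  "lja" → prefix "l" already present; 2 new (j, a)
  "lajaj" → prefix "laj" already present; 2 new (a, j)
  "lllalatt" → prefix "lll" already present; 5 new (a, l, a, t, t)
  "lllalata" → prefix "lllalat" already present; 1 new (a)
  "ltjtajja" → prefix "l" already present; 7 new (t, j, t, a, j, j, a)
  "ljttta" → prefix "lj" already present; 4 new (t, t, t, a)
Total nodes = 8 + 3 + 4 + 1 + 2 + 2 + 5 + 1 + 7 + 4 = 37

37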